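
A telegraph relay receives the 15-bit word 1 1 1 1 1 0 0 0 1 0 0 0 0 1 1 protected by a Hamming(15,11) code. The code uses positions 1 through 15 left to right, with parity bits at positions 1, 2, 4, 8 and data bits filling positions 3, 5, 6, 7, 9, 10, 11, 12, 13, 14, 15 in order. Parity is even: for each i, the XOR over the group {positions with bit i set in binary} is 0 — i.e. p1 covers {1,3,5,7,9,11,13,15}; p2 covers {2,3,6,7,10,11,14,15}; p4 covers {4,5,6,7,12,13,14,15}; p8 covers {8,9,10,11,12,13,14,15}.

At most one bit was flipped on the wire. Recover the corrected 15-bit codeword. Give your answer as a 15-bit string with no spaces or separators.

s1 (pos 1,3,5,7,9,11,13,15): 1⊕1⊕1⊕0⊕1⊕0⊕0⊕1 = 1
s2 (pos 2,3,6,7,10,11,14,15): 1⊕1⊕0⊕0⊕0⊕0⊕1⊕1 = 0
s4 (pos 4,5,6,7,12,13,14,15): 1⊕1⊕0⊕0⊕0⊕0⊕1⊕1 = 0
s8 (pos 8,9,10,11,12,13,14,15): 0⊕1⊕0⊕0⊕0⊕0⊕1⊕1 = 1
Syndrome s8…s1 = 1001 → error at position 9.
Flip position 9: 111110001000011 → 111110000000011

111110000000011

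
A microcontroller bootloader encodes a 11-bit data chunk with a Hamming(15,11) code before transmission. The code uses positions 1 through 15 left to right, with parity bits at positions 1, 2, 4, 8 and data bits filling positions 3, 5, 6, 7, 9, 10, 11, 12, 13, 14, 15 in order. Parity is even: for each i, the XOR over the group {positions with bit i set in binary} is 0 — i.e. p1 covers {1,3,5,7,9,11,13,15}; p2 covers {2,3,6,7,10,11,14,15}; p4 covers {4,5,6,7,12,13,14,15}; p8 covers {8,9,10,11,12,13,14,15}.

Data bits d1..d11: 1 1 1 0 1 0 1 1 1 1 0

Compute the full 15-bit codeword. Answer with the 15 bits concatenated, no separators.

101111011011110

Place data at non-parity positions: p1 p2 1 p4 1 1 0 p8 1 0 1 1 1 1 0
p1 (pos 1,3,5,7,9,11,13,15): XOR of data positions = 1⊕1⊕0⊕1⊕1⊕1⊕0 = 1
p2 (pos 2,3,6,7,10,11,14,15): XOR of data positions = 1⊕1⊕0⊕0⊕1⊕1⊕0 = 0
p4 (pos 4,5,6,7,12,13,14,15): XOR of data positions = 1⊕1⊕0⊕1⊕1⊕1⊕0 = 1
p8 (pos 8,9,10,11,12,13,14,15): XOR of data positions = 1⊕0⊕1⊕1⊕1⊕1⊕0 = 1
Codeword: 101111011011110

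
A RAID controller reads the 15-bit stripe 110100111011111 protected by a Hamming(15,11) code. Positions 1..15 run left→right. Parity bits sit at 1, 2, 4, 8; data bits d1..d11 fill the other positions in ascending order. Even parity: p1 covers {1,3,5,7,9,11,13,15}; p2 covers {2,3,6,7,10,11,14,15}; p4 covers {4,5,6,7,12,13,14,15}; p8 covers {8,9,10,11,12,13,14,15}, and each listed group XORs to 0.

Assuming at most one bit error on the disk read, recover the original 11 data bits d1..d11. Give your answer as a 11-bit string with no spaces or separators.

00011111111

s1 (pos 1,3,5,7,9,11,13,15): 1⊕0⊕0⊕1⊕1⊕1⊕1⊕1 = 0
s2 (pos 2,3,6,7,10,11,14,15): 1⊕0⊕0⊕1⊕0⊕1⊕1⊕1 = 1
s4 (pos 4,5,6,7,12,13,14,15): 1⊕0⊕0⊕1⊕1⊕1⊕1⊕1 = 0
s8 (pos 8,9,10,11,12,13,14,15): 1⊕1⊕0⊕1⊕1⊕1⊕1⊕1 = 1
Syndrome s8…s1 = 1010 → error at position 10.
Flip position 10: 110100111011111 → 110100111111111
Read data bits from positions 3,5,6,7,9,10,11,12,13,14,15: 00011111111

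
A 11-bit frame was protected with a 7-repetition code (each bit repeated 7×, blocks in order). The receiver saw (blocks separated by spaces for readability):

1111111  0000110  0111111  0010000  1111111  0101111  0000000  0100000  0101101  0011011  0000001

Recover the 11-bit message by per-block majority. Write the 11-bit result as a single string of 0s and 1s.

Block 1 (1111111): 7 ones → 1
Block 2 (0000110): 2 ones → 0
Block 3 (0111111): 6 ones → 1
Block 4 (0010000): 1 one → 0
Block 5 (1111111): 7 ones → 1
Block 6 (0101111): 5 ones → 1
Block 7 (0000000): 0 ones → 0
Block 8 (0100000): 1 one → 0
Block 9 (0101101): 4 ones → 1
Block 10 (0011011): 4 ones → 1
Block 11 (0000001): 1 one → 0

10101100110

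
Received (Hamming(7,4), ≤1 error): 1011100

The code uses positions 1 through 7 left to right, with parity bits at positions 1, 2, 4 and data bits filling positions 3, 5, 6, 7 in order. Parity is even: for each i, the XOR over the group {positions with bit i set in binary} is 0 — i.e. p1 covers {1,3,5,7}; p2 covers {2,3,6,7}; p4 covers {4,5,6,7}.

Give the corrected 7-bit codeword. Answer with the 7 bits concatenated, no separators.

1001100

s1 (pos 1,3,5,7): 1⊕1⊕1⊕0 = 1
s2 (pos 2,3,6,7): 0⊕1⊕0⊕0 = 1
s4 (pos 4,5,6,7): 1⊕1⊕0⊕0 = 0
Syndrome s4…s1 = 011 → error at position 3.
Flip position 3: 1011100 → 1001100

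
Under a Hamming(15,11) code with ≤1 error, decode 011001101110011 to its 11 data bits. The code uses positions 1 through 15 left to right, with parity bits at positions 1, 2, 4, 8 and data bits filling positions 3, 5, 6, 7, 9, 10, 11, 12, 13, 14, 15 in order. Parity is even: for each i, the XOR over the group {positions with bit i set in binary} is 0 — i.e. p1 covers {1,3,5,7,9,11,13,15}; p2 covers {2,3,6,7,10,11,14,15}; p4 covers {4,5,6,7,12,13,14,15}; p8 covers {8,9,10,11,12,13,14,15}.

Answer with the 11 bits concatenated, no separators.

s1 (pos 1,3,5,7,9,11,13,15): 0⊕1⊕0⊕1⊕1⊕1⊕0⊕1 = 1
s2 (pos 2,3,6,7,10,11,14,15): 1⊕1⊕1⊕1⊕1⊕1⊕1⊕1 = 0
s4 (pos 4,5,6,7,12,13,14,15): 0⊕0⊕1⊕1⊕0⊕0⊕1⊕1 = 0
s8 (pos 8,9,10,11,12,13,14,15): 0⊕1⊕1⊕1⊕0⊕0⊕1⊕1 = 1
Syndrome s8…s1 = 1001 → error at position 9.
Flip position 9: 011001101110011 → 011001100110011
Read data bits from positions 3,5,6,7,9,10,11,12,13,14,15: 10110110011

10110110011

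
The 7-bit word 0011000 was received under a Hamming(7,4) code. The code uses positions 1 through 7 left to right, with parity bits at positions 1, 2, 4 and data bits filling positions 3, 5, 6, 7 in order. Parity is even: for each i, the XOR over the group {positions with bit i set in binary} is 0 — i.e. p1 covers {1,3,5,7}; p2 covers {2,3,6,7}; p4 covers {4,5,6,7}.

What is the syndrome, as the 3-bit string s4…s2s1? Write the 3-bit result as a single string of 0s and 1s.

s1 (pos 1,3,5,7): 0⊕1⊕0⊕0 = 1
s2 (pos 2,3,6,7): 0⊕1⊕0⊕0 = 1
s4 (pos 4,5,6,7): 1⊕0⊕0⊕0 = 1
Syndrome s4…s1 = 111 → error at position 7.

111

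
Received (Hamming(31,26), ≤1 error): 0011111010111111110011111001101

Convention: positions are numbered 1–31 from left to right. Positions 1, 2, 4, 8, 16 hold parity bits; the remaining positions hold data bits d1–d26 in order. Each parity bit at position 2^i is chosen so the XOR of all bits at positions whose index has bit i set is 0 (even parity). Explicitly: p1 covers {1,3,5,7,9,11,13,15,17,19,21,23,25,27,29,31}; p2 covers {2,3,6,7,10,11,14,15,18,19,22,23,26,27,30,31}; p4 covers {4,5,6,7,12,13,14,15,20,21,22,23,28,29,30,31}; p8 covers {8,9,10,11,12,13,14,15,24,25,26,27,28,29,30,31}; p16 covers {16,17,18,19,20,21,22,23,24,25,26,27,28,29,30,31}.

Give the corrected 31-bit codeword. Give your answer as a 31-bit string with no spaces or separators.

s1 (pos 1,3,5,7,9,11,13,15,17,19,21,23,25,27,29,31): 0⊕1⊕1⊕1⊕1⊕1⊕1⊕1⊕1⊕0⊕1⊕1⊕1⊕0⊕1⊕1 = 1
s2 (pos 2,3,6,7,10,11,14,15,18,19,22,23,26,27,30,31): 0⊕1⊕1⊕1⊕0⊕1⊕1⊕1⊕1⊕0⊕1⊕1⊕0⊕0⊕0⊕1 = 0
s4 (pos 4,5,6,7,12,13,14,15,20,21,22,23,28,29,30,31): 1⊕1⊕1⊕1⊕1⊕1⊕1⊕1⊕0⊕1⊕1⊕1⊕1⊕1⊕0⊕1 = 0
s8 (pos 8,9,10,11,12,13,14,15,24,25,26,27,28,29,30,31): 0⊕1⊕0⊕1⊕1⊕1⊕1⊕1⊕1⊕1⊕0⊕0⊕1⊕1⊕0⊕1 = 1
s16 (pos 16,17,18,19,20,21,22,23,24,25,26,27,28,29,30,31): 1⊕1⊕1⊕0⊕0⊕1⊕1⊕1⊕1⊕1⊕0⊕0⊕1⊕1⊕0⊕1 = 1
Syndrome s16…s1 = 11001 → error at position 25.
Flip position 25: 0011111010111111110011111001101 → 0011111010111111110011110001101

0011111010111111110011110001101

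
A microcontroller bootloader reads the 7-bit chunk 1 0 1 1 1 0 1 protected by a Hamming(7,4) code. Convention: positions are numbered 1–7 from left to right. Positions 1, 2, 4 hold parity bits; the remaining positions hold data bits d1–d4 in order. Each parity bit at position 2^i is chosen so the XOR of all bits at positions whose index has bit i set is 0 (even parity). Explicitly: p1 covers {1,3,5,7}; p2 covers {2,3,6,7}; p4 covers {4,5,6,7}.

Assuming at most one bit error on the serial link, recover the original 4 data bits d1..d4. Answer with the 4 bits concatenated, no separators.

s1 (pos 1,3,5,7): 1⊕1⊕1⊕1 = 0
s2 (pos 2,3,6,7): 0⊕1⊕0⊕1 = 0
s4 (pos 4,5,6,7): 1⊕1⊕0⊕1 = 1
Syndrome s4…s1 = 100 → error at position 4.
Flip position 4: 1011101 → 1010101
Read data bits from positions 3,5,6,7: 1101

1101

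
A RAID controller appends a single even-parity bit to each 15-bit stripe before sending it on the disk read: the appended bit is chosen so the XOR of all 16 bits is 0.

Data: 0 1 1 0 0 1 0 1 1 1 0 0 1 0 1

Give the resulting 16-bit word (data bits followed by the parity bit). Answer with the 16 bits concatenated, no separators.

0110010111001010

XOR of the 15 data bits: 0⊕1⊕1⊕0⊕0⊕1⊕0⊕1⊕1⊕1⊕0⊕0⊕1⊕0⊕1 = 0
Parity bit = 0 (so all 16 bits XOR to 0).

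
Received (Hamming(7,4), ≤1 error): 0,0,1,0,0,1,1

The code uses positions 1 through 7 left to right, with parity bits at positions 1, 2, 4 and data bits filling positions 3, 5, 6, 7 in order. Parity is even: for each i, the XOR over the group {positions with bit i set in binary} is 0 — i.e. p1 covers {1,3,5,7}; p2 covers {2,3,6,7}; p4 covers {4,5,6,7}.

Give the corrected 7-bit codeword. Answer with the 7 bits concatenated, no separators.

s1 (pos 1,3,5,7): 0⊕1⊕0⊕1 = 0
s2 (pos 2,3,6,7): 0⊕1⊕1⊕1 = 1
s4 (pos 4,5,6,7): 0⊕0⊕1⊕1 = 0
Syndrome s4…s1 = 010 → error at position 2.
Flip position 2: 0010011 → 0110011

0110011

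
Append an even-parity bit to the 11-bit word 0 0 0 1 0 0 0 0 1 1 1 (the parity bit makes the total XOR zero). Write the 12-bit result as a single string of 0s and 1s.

XOR of the 11 data bits: 0⊕0⊕0⊕1⊕0⊕0⊕0⊕0⊕1⊕1⊕1 = 0
Parity bit = 0 (so all 12 bits XOR to 0).

000100001110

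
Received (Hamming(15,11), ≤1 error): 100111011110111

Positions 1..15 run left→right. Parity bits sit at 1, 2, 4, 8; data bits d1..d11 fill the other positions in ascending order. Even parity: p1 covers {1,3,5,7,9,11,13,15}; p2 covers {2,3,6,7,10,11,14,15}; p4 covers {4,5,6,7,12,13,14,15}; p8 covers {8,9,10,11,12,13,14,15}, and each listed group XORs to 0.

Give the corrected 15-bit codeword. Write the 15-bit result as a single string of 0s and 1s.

100111011010111

s1 (pos 1,3,5,7,9,11,13,15): 1⊕0⊕1⊕0⊕1⊕1⊕1⊕1 = 0
s2 (pos 2,3,6,7,10,11,14,15): 0⊕0⊕1⊕0⊕1⊕1⊕1⊕1 = 1
s4 (pos 4,5,6,7,12,13,14,15): 1⊕1⊕1⊕0⊕0⊕1⊕1⊕1 = 0
s8 (pos 8,9,10,11,12,13,14,15): 1⊕1⊕1⊕1⊕0⊕1⊕1⊕1 = 1
Syndrome s8…s1 = 1010 → error at position 10.
Flip position 10: 100111011110111 → 100111011010111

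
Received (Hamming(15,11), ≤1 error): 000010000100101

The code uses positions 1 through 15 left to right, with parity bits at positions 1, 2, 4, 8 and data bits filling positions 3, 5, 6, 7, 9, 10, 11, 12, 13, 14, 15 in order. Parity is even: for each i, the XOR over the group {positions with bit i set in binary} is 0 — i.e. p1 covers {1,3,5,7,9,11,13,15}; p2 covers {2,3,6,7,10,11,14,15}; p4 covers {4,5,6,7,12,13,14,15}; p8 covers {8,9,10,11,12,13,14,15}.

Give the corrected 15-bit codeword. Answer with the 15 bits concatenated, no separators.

s1 (pos 1,3,5,7,9,11,13,15): 0⊕0⊕1⊕0⊕0⊕0⊕1⊕1 = 1
s2 (pos 2,3,6,7,10,11,14,15): 0⊕0⊕0⊕0⊕1⊕0⊕0⊕1 = 0
s4 (pos 4,5,6,7,12,13,14,15): 0⊕1⊕0⊕0⊕0⊕1⊕0⊕1 = 1
s8 (pos 8,9,10,11,12,13,14,15): 0⊕0⊕1⊕0⊕0⊕1⊕0⊕1 = 1
Syndrome s8…s1 = 1101 → error at position 13.
Flip position 13: 000010000100101 → 000010000100001

000010000100001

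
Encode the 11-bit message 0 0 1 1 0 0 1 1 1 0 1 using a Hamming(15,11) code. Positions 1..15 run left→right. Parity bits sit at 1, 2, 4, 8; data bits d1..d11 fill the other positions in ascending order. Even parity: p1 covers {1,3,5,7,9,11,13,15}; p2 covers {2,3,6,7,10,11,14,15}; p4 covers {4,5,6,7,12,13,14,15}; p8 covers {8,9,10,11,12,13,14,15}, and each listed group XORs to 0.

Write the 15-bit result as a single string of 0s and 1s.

000101100011101

Place data at non-parity positions: p1 p2 0 p4 0 1 1 p8 0 0 1 1 1 0 1
p1 (pos 1,3,5,7,9,11,13,15): XOR of data positions = 0⊕0⊕1⊕0⊕1⊕1⊕1 = 0
p2 (pos 2,3,6,7,10,11,14,15): XOR of data positions = 0⊕1⊕1⊕0⊕1⊕0⊕1 = 0
p4 (pos 4,5,6,7,12,13,14,15): XOR of data positions = 0⊕1⊕1⊕1⊕1⊕0⊕1 = 1
p8 (pos 8,9,10,11,12,13,14,15): XOR of data positions = 0⊕0⊕1⊕1⊕1⊕0⊕1 = 0
Codeword: 000101100011101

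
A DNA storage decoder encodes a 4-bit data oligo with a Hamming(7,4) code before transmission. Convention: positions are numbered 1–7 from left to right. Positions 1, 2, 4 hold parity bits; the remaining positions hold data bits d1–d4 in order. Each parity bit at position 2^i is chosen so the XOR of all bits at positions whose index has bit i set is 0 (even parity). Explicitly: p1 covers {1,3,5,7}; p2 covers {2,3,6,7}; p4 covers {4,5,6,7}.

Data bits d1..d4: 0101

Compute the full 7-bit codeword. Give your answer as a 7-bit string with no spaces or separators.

Place data at non-parity positions: p1 p2 0 p4 1 0 1
p1 (pos 1,3,5,7): XOR of data positions = 0⊕1⊕1 = 0
p2 (pos 2,3,6,7): XOR of data positions = 0⊕0⊕1 = 1
p4 (pos 4,5,6,7): XOR of data positions = 1⊕0⊕1 = 0
Codeword: 0100101

0100101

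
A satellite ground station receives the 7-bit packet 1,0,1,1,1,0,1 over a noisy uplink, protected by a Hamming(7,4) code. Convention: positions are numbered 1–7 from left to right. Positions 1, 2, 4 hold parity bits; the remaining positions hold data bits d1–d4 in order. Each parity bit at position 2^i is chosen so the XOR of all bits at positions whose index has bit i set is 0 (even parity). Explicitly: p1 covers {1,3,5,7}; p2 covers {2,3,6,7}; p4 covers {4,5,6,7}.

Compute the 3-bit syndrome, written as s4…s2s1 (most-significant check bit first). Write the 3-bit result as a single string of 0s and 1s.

100

s1 (pos 1,3,5,7): 1⊕1⊕1⊕1 = 0
s2 (pos 2,3,6,7): 0⊕1⊕0⊕1 = 0
s4 (pos 4,5,6,7): 1⊕1⊕0⊕1 = 1
Syndrome s4…s1 = 100 → error at position 4.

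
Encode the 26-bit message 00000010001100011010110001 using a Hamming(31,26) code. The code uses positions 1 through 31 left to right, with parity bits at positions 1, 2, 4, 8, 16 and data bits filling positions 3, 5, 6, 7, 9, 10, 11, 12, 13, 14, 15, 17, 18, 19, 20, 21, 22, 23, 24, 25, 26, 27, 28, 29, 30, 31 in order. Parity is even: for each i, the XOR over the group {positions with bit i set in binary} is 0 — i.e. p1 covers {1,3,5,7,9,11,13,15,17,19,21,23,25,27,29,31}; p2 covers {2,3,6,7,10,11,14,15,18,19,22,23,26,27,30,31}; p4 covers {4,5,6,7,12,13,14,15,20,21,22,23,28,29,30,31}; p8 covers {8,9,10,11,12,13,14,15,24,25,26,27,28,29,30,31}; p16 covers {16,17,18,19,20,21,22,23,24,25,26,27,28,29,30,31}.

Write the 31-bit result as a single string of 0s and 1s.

0000000000100011100011010110001

Place data at non-parity positions: p1 p2 0 p4 0 0 0 p8 0 0 1 0 0 0 1 p16 1 0 0 0 1 1 0 1 0 1 1 0 0 0 1
p1 (pos 1,3,5,7,9,11,13,15,17,19,21,23,25,27,29,31): XOR of data positions = 0⊕0⊕0⊕0⊕1⊕0⊕1⊕1⊕0⊕1⊕0⊕0⊕1⊕0⊕1 = 0
p2 (pos 2,3,6,7,10,11,14,15,18,19,22,23,26,27,30,31): XOR of data positions = 0⊕0⊕0⊕0⊕1⊕0⊕1⊕0⊕0⊕1⊕0⊕1⊕1⊕0⊕1 = 0
p4 (pos 4,5,6,7,12,13,14,15,20,21,22,23,28,29,30,31): XOR of data positions = 0⊕0⊕0⊕0⊕0⊕0⊕1⊕0⊕1⊕1⊕0⊕0⊕0⊕0⊕1 = 0
p8 (pos 8,9,10,11,12,13,14,15,24,25,26,27,28,29,30,31): XOR of data positions = 0⊕0⊕1⊕0⊕0⊕0⊕1⊕1⊕0⊕1⊕1⊕0⊕0⊕0⊕1 = 0
p16 (pos 16,17,18,19,20,21,22,23,24,25,26,27,28,29,30,31): XOR of data positions = 1⊕0⊕0⊕0⊕1⊕1⊕0⊕1⊕0⊕1⊕1⊕0⊕0⊕0⊕1 = 1
Codeword: 0000000000100011100011010110001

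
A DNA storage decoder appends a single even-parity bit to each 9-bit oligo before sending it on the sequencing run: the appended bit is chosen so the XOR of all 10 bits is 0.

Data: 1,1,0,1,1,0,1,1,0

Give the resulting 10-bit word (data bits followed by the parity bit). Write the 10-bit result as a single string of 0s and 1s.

1101101100

XOR of the 9 data bits: 1⊕1⊕0⊕1⊕1⊕0⊕1⊕1⊕0 = 0
Parity bit = 0 (so all 10 bits XOR to 0).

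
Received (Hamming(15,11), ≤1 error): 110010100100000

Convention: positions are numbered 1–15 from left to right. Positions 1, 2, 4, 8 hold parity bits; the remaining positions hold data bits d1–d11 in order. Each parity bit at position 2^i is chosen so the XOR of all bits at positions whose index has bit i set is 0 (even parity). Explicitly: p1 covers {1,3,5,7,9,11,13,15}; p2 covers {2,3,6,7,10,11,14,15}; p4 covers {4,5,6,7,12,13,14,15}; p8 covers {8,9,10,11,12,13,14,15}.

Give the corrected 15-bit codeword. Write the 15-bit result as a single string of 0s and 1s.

s1 (pos 1,3,5,7,9,11,13,15): 1⊕0⊕1⊕1⊕0⊕0⊕0⊕0 = 1
s2 (pos 2,3,6,7,10,11,14,15): 1⊕0⊕0⊕1⊕1⊕0⊕0⊕0 = 1
s4 (pos 4,5,6,7,12,13,14,15): 0⊕1⊕0⊕1⊕0⊕0⊕0⊕0 = 0
s8 (pos 8,9,10,11,12,13,14,15): 0⊕0⊕1⊕0⊕0⊕0⊕0⊕0 = 1
Syndrome s8…s1 = 1011 → error at position 11.
Flip position 11: 110010100100000 → 110010100110000

110010100110000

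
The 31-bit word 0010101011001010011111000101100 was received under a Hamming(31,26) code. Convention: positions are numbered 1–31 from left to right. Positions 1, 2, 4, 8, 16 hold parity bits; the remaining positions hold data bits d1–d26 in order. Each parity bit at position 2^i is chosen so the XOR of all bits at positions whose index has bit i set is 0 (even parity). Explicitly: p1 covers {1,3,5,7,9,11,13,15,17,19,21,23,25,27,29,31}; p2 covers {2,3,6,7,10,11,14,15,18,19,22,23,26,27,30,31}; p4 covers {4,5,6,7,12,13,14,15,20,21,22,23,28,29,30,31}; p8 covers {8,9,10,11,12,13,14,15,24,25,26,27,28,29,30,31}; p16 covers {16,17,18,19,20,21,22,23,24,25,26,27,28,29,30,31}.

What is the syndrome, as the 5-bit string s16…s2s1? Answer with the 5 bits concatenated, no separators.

s1 (pos 1,3,5,7,9,11,13,15,17,19,21,23,25,27,29,31): 0⊕1⊕1⊕1⊕1⊕0⊕1⊕1⊕0⊕1⊕1⊕0⊕0⊕0⊕1⊕0 = 1
s2 (pos 2,3,6,7,10,11,14,15,18,19,22,23,26,27,30,31): 0⊕1⊕0⊕1⊕1⊕0⊕0⊕1⊕1⊕1⊕1⊕0⊕1⊕0⊕0⊕0 = 0
s4 (pos 4,5,6,7,12,13,14,15,20,21,22,23,28,29,30,31): 0⊕1⊕0⊕1⊕0⊕1⊕0⊕1⊕1⊕1⊕1⊕0⊕1⊕1⊕0⊕0 = 1
s8 (pos 8,9,10,11,12,13,14,15,24,25,26,27,28,29,30,31): 0⊕1⊕1⊕0⊕0⊕1⊕0⊕1⊕0⊕0⊕1⊕0⊕1⊕1⊕0⊕0 = 1
s16 (pos 16,17,18,19,20,21,22,23,24,25,26,27,28,29,30,31): 0⊕0⊕1⊕1⊕1⊕1⊕1⊕0⊕0⊕0⊕1⊕0⊕1⊕1⊕0⊕0 = 0
Syndrome s16…s1 = 01101 → error at position 13.

01101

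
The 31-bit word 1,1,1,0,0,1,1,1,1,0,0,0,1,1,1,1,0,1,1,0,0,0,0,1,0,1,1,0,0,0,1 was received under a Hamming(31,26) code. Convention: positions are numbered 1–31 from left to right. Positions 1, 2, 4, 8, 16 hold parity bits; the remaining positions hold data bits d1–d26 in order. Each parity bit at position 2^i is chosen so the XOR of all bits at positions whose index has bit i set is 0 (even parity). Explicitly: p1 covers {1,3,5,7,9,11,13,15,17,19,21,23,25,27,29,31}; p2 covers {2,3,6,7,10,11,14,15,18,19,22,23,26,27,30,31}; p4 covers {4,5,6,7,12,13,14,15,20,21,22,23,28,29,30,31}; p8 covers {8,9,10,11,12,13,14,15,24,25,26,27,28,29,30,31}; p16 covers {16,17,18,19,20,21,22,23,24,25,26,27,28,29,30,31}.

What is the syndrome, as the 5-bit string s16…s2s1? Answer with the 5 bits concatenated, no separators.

s1 (pos 1,3,5,7,9,11,13,15,17,19,21,23,25,27,29,31): 1⊕1⊕0⊕1⊕1⊕0⊕1⊕1⊕0⊕1⊕0⊕0⊕0⊕1⊕0⊕1 = 1
s2 (pos 2,3,6,7,10,11,14,15,18,19,22,23,26,27,30,31): 1⊕1⊕1⊕1⊕0⊕0⊕1⊕1⊕1⊕1⊕0⊕0⊕1⊕1⊕0⊕1 = 1
s4 (pos 4,5,6,7,12,13,14,15,20,21,22,23,28,29,30,31): 0⊕0⊕1⊕1⊕0⊕1⊕1⊕1⊕0⊕0⊕0⊕0⊕0⊕0⊕0⊕1 = 0
s8 (pos 8,9,10,11,12,13,14,15,24,25,26,27,28,29,30,31): 1⊕1⊕0⊕0⊕0⊕1⊕1⊕1⊕1⊕0⊕1⊕1⊕0⊕0⊕0⊕1 = 1
s16 (pos 16,17,18,19,20,21,22,23,24,25,26,27,28,29,30,31): 1⊕0⊕1⊕1⊕0⊕0⊕0⊕0⊕1⊕0⊕1⊕1⊕0⊕0⊕0⊕1 = 1
Syndrome s16…s1 = 11011 → error at position 27.

11011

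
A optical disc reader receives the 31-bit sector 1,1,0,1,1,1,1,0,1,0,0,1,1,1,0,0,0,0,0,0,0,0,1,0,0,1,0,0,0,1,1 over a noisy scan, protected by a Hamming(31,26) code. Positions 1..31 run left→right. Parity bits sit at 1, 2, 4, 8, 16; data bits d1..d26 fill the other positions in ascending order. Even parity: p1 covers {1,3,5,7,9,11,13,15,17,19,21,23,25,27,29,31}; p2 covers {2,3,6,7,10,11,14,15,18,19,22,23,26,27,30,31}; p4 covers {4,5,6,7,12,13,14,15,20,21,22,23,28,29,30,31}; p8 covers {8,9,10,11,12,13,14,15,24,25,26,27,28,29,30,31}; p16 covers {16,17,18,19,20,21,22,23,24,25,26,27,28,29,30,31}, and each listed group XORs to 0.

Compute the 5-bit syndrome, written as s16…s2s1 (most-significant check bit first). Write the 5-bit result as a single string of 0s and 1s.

01001

s1 (pos 1,3,5,7,9,11,13,15,17,19,21,23,25,27,29,31): 1⊕0⊕1⊕1⊕1⊕0⊕1⊕0⊕0⊕0⊕0⊕1⊕0⊕0⊕0⊕1 = 1
s2 (pos 2,3,6,7,10,11,14,15,18,19,22,23,26,27,30,31): 1⊕0⊕1⊕1⊕0⊕0⊕1⊕0⊕0⊕0⊕0⊕1⊕1⊕0⊕1⊕1 = 0
s4 (pos 4,5,6,7,12,13,14,15,20,21,22,23,28,29,30,31): 1⊕1⊕1⊕1⊕1⊕1⊕1⊕0⊕0⊕0⊕0⊕1⊕0⊕0⊕1⊕1 = 0
s8 (pos 8,9,10,11,12,13,14,15,24,25,26,27,28,29,30,31): 0⊕1⊕0⊕0⊕1⊕1⊕1⊕0⊕0⊕0⊕1⊕0⊕0⊕0⊕1⊕1 = 1
s16 (pos 16,17,18,19,20,21,22,23,24,25,26,27,28,29,30,31): 0⊕0⊕0⊕0⊕0⊕0⊕0⊕1⊕0⊕0⊕1⊕0⊕0⊕0⊕1⊕1 = 0
Syndrome s16…s1 = 01001 → error at position 9.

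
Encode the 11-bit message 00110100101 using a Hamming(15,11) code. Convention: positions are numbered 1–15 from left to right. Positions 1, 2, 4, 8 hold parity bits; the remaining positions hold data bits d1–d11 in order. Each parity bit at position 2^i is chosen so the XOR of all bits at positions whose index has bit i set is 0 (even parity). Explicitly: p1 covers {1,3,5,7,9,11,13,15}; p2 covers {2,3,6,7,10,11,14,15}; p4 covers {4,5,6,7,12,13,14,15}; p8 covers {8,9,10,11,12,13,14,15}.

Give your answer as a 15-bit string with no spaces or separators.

Place data at non-parity positions: p1 p2 0 p4 0 1 1 p8 0 1 0 0 1 0 1
p1 (pos 1,3,5,7,9,11,13,15): XOR of data positions = 0⊕0⊕1⊕0⊕0⊕1⊕1 = 1
p2 (pos 2,3,6,7,10,11,14,15): XOR of data positions = 0⊕1⊕1⊕1⊕0⊕0⊕1 = 0
p4 (pos 4,5,6,7,12,13,14,15): XOR of data positions = 0⊕1⊕1⊕0⊕1⊕0⊕1 = 0
p8 (pos 8,9,10,11,12,13,14,15): XOR of data positions = 0⊕1⊕0⊕0⊕1⊕0⊕1 = 1
Codeword: 100001110100101

100001110100101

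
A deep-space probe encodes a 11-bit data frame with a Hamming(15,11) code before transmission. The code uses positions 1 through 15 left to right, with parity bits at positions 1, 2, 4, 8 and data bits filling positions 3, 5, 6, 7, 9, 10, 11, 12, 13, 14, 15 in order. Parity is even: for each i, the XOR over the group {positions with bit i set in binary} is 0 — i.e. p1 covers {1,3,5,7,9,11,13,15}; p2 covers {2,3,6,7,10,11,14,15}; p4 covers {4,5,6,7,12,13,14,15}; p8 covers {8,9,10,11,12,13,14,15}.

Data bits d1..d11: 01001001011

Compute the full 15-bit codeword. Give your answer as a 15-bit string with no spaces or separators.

100010001001011

Place data at non-parity positions: p1 p2 0 p4 1 0 0 p8 1 0 0 1 0 1 1
p1 (pos 1,3,5,7,9,11,13,15): XOR of data positions = 0⊕1⊕0⊕1⊕0⊕0⊕1 = 1
p2 (pos 2,3,6,7,10,11,14,15): XOR of data positions = 0⊕0⊕0⊕0⊕0⊕1⊕1 = 0
p4 (pos 4,5,6,7,12,13,14,15): XOR of data positions = 1⊕0⊕0⊕1⊕0⊕1⊕1 = 0
p8 (pos 8,9,10,11,12,13,14,15): XOR of data positions = 1⊕0⊕0⊕1⊕0⊕1⊕1 = 0
Codeword: 100010001001011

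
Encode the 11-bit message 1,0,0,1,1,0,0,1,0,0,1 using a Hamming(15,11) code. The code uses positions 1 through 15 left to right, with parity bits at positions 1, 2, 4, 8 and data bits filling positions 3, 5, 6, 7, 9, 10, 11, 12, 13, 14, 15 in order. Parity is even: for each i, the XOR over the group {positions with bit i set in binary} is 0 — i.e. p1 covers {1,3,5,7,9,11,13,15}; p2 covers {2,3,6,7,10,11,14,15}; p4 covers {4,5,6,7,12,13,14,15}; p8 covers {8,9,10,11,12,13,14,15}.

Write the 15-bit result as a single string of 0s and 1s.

011100111001001

Place data at non-parity positions: p1 p2 1 p4 0 0 1 p8 1 0 0 1 0 0 1
p1 (pos 1,3,5,7,9,11,13,15): XOR of data positions = 1⊕0⊕1⊕1⊕0⊕0⊕1 = 0
p2 (pos 2,3,6,7,10,11,14,15): XOR of data positions = 1⊕0⊕1⊕0⊕0⊕0⊕1 = 1
p4 (pos 4,5,6,7,12,13,14,15): XOR of data positions = 0⊕0⊕1⊕1⊕0⊕0⊕1 = 1
p8 (pos 8,9,10,11,12,13,14,15): XOR of data positions = 1⊕0⊕0⊕1⊕0⊕0⊕1 = 1
Codeword: 011100111001001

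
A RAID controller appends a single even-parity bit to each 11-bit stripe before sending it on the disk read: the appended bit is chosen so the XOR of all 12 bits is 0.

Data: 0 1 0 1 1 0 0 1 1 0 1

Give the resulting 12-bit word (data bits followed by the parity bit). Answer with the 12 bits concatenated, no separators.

XOR of the 11 data bits: 0⊕1⊕0⊕1⊕1⊕0⊕0⊕1⊕1⊕0⊕1 = 0
Parity bit = 0 (so all 12 bits XOR to 0).

010110011010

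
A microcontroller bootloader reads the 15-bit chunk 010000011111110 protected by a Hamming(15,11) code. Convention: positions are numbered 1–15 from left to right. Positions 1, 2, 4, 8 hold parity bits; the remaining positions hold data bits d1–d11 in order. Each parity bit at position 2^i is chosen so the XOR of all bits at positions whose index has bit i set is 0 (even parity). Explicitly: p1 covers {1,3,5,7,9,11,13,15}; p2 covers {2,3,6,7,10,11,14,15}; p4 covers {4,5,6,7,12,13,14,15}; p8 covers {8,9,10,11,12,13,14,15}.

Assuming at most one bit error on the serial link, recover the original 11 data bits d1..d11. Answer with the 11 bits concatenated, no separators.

00001111010

s1 (pos 1,3,5,7,9,11,13,15): 0⊕0⊕0⊕0⊕1⊕1⊕1⊕0 = 1
s2 (pos 2,3,6,7,10,11,14,15): 1⊕0⊕0⊕0⊕1⊕1⊕1⊕0 = 0
s4 (pos 4,5,6,7,12,13,14,15): 0⊕0⊕0⊕0⊕1⊕1⊕1⊕0 = 1
s8 (pos 8,9,10,11,12,13,14,15): 1⊕1⊕1⊕1⊕1⊕1⊕1⊕0 = 1
Syndrome s8…s1 = 1101 → error at position 13.
Flip position 13: 010000011111110 → 010000011111010
Read data bits from positions 3,5,6,7,9,10,11,12,13,14,15: 00001111010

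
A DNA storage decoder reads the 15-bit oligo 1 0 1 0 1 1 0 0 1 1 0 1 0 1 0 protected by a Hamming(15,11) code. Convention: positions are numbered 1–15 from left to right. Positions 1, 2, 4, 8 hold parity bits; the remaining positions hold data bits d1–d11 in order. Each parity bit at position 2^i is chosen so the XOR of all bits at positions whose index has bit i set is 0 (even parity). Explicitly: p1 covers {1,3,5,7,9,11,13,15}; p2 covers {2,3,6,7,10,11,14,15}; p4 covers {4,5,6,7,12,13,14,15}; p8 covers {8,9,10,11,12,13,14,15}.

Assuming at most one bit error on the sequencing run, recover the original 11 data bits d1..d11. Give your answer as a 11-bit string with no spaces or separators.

11101101010

s1 (pos 1,3,5,7,9,11,13,15): 1⊕1⊕1⊕0⊕1⊕0⊕0⊕0 = 0
s2 (pos 2,3,6,7,10,11,14,15): 0⊕1⊕1⊕0⊕1⊕0⊕1⊕0 = 0
s4 (pos 4,5,6,7,12,13,14,15): 0⊕1⊕1⊕0⊕1⊕0⊕1⊕0 = 0
s8 (pos 8,9,10,11,12,13,14,15): 0⊕1⊕1⊕0⊕1⊕0⊕1⊕0 = 0
Syndrome s8…s1 = 0000 → no error.
Read data bits from positions 3,5,6,7,9,10,11,12,13,14,15: 11101101010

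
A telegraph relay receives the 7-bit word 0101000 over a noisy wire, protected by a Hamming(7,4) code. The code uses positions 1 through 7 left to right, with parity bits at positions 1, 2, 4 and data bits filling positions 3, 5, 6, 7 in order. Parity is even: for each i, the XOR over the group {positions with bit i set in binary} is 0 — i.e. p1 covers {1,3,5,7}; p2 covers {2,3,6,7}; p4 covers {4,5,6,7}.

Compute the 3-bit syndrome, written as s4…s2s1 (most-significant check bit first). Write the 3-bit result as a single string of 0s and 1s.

110

s1 (pos 1,3,5,7): 0⊕0⊕0⊕0 = 0
s2 (pos 2,3,6,7): 1⊕0⊕0⊕0 = 1
s4 (pos 4,5,6,7): 1⊕0⊕0⊕0 = 1
Syndrome s4…s1 = 110 → error at position 6.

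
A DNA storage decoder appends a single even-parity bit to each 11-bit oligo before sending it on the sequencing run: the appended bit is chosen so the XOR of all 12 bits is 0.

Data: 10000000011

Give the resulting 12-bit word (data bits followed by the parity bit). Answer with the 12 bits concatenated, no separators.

100000000111

XOR of the 11 data bits: 1⊕0⊕0⊕0⊕0⊕0⊕0⊕0⊕0⊕1⊕1 = 1
Parity bit = 1 (so all 12 bits XOR to 0).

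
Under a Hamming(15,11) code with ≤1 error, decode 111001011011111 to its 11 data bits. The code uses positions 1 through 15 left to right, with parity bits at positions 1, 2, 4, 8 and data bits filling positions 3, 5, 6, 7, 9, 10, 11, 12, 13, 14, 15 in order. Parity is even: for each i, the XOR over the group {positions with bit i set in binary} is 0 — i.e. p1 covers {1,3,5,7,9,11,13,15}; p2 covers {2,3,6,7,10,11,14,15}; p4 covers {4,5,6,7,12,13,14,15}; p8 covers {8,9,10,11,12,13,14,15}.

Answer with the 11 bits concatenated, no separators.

s1 (pos 1,3,5,7,9,11,13,15): 1⊕1⊕0⊕0⊕1⊕1⊕1⊕1 = 0
s2 (pos 2,3,6,7,10,11,14,15): 1⊕1⊕1⊕0⊕0⊕1⊕1⊕1 = 0
s4 (pos 4,5,6,7,12,13,14,15): 0⊕0⊕1⊕0⊕1⊕1⊕1⊕1 = 1
s8 (pos 8,9,10,11,12,13,14,15): 1⊕1⊕0⊕1⊕1⊕1⊕1⊕1 = 1
Syndrome s8…s1 = 1100 → error at position 12.
Flip position 12: 111001011011111 → 111001011010111
Read data bits from positions 3,5,6,7,9,10,11,12,13,14,15: 10101010111

10101010111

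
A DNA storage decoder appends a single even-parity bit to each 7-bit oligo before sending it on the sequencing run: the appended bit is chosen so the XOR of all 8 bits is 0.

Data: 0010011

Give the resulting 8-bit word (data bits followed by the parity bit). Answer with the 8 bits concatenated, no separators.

XOR of the 7 data bits: 0⊕0⊕1⊕0⊕0⊕1⊕1 = 1
Parity bit = 1 (so all 8 bits XOR to 0).

00100111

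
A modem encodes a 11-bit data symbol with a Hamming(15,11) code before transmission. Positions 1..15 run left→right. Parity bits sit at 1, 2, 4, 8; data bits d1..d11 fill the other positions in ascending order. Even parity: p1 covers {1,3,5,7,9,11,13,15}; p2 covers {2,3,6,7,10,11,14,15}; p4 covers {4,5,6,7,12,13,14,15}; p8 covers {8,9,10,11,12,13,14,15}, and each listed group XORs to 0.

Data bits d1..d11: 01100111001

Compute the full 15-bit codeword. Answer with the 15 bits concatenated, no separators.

100011000111001

Place data at non-parity positions: p1 p2 0 p4 1 1 0 p8 0 1 1 1 0 0 1
p1 (pos 1,3,5,7,9,11,13,15): XOR of data positions = 0⊕1⊕0⊕0⊕1⊕0⊕1 = 1
p2 (pos 2,3,6,7,10,11,14,15): XOR of data positions = 0⊕1⊕0⊕1⊕1⊕0⊕1 = 0
p4 (pos 4,5,6,7,12,13,14,15): XOR of data positions = 1⊕1⊕0⊕1⊕0⊕0⊕1 = 0
p8 (pos 8,9,10,11,12,13,14,15): XOR of data positions = 0⊕1⊕1⊕1⊕0⊕0⊕1 = 0
Codeword: 100011000111001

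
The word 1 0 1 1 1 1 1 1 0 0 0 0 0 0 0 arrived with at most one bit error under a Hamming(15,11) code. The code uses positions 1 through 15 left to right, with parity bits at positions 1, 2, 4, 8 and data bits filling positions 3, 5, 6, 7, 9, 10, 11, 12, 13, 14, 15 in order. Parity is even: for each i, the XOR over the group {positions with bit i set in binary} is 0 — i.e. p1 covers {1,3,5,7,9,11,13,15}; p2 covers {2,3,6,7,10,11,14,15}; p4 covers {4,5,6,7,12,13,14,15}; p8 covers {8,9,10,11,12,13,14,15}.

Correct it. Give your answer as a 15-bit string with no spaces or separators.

101111110100000

s1 (pos 1,3,5,7,9,11,13,15): 1⊕1⊕1⊕1⊕0⊕0⊕0⊕0 = 0
s2 (pos 2,3,6,7,10,11,14,15): 0⊕1⊕1⊕1⊕0⊕0⊕0⊕0 = 1
s4 (pos 4,5,6,7,12,13,14,15): 1⊕1⊕1⊕1⊕0⊕0⊕0⊕0 = 0
s8 (pos 8,9,10,11,12,13,14,15): 1⊕0⊕0⊕0⊕0⊕0⊕0⊕0 = 1
Syndrome s8…s1 = 1010 → error at position 10.
Flip position 10: 101111110000000 → 101111110100000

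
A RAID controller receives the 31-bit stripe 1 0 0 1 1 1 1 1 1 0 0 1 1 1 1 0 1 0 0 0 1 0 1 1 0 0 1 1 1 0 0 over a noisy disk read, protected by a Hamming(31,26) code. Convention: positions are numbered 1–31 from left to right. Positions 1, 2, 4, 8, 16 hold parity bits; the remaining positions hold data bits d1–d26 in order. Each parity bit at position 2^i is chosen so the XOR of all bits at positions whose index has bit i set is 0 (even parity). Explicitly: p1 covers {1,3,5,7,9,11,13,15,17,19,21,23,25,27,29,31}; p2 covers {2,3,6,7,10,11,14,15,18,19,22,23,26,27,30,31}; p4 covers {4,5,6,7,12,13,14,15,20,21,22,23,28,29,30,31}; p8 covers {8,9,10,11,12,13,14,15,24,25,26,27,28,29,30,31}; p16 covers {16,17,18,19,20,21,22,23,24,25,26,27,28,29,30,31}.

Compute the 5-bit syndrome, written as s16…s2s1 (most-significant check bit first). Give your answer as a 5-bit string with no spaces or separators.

s1 (pos 1,3,5,7,9,11,13,15,17,19,21,23,25,27,29,31): 1⊕0⊕1⊕1⊕1⊕0⊕1⊕1⊕1⊕0⊕1⊕1⊕0⊕1⊕1⊕0 = 1
s2 (pos 2,3,6,7,10,11,14,15,18,19,22,23,26,27,30,31): 0⊕0⊕1⊕1⊕0⊕0⊕1⊕1⊕0⊕0⊕0⊕1⊕0⊕1⊕0⊕0 = 0
s4 (pos 4,5,6,7,12,13,14,15,20,21,22,23,28,29,30,31): 1⊕1⊕1⊕1⊕1⊕1⊕1⊕1⊕0⊕1⊕0⊕1⊕1⊕1⊕0⊕0 = 0
s8 (pos 8,9,10,11,12,13,14,15,24,25,26,27,28,29,30,31): 1⊕1⊕0⊕0⊕1⊕1⊕1⊕1⊕1⊕0⊕0⊕1⊕1⊕1⊕0⊕0 = 0
s16 (pos 16,17,18,19,20,21,22,23,24,25,26,27,28,29,30,31): 0⊕1⊕0⊕0⊕0⊕1⊕0⊕1⊕1⊕0⊕0⊕1⊕1⊕1⊕0⊕0 = 1
Syndrome s16…s1 = 10001 → error at position 17.

10001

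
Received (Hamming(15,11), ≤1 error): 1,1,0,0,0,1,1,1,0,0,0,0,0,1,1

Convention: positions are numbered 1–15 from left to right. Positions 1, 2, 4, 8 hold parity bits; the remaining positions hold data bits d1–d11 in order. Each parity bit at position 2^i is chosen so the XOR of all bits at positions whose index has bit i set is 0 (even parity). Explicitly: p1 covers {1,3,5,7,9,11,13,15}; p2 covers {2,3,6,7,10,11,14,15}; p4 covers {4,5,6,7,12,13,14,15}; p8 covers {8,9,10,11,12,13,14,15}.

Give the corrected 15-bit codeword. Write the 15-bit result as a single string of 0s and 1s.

s1 (pos 1,3,5,7,9,11,13,15): 1⊕0⊕0⊕1⊕0⊕0⊕0⊕1 = 1
s2 (pos 2,3,6,7,10,11,14,15): 1⊕0⊕1⊕1⊕0⊕0⊕1⊕1 = 1
s4 (pos 4,5,6,7,12,13,14,15): 0⊕0⊕1⊕1⊕0⊕0⊕1⊕1 = 0
s8 (pos 8,9,10,11,12,13,14,15): 1⊕0⊕0⊕0⊕0⊕0⊕1⊕1 = 1
Syndrome s8…s1 = 1011 → error at position 11.
Flip position 11: 110001110000011 → 110001110010011

110001110010011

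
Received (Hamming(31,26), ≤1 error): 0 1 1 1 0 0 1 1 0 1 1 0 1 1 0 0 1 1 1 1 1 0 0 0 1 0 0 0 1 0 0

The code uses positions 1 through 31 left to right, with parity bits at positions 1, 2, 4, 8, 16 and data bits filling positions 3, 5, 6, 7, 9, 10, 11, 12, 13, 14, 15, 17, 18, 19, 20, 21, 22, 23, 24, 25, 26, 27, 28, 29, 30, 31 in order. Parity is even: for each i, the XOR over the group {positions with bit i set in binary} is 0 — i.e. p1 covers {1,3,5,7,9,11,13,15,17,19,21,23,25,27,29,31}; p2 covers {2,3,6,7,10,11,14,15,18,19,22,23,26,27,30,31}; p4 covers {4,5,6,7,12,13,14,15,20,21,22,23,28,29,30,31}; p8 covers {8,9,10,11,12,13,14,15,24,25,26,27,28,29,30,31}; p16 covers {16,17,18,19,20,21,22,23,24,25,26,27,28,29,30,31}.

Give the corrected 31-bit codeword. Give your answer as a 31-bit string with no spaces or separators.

0111001101101100111110001000000

s1 (pos 1,3,5,7,9,11,13,15,17,19,21,23,25,27,29,31): 0⊕1⊕0⊕1⊕0⊕1⊕1⊕0⊕1⊕1⊕1⊕0⊕1⊕0⊕1⊕0 = 1
s2 (pos 2,3,6,7,10,11,14,15,18,19,22,23,26,27,30,31): 1⊕1⊕0⊕1⊕1⊕1⊕1⊕0⊕1⊕1⊕0⊕0⊕0⊕0⊕0⊕0 = 0
s4 (pos 4,5,6,7,12,13,14,15,20,21,22,23,28,29,30,31): 1⊕0⊕0⊕1⊕0⊕1⊕1⊕0⊕1⊕1⊕0⊕0⊕0⊕1⊕0⊕0 = 1
s8 (pos 8,9,10,11,12,13,14,15,24,25,26,27,28,29,30,31): 1⊕0⊕1⊕1⊕0⊕1⊕1⊕0⊕0⊕1⊕0⊕0⊕0⊕1⊕0⊕0 = 1
s16 (pos 16,17,18,19,20,21,22,23,24,25,26,27,28,29,30,31): 0⊕1⊕1⊕1⊕1⊕1⊕0⊕0⊕0⊕1⊕0⊕0⊕0⊕1⊕0⊕0 = 1
Syndrome s16…s1 = 11101 → error at position 29.
Flip position 29: 0111001101101100111110001000100 → 0111001101101100111110001000000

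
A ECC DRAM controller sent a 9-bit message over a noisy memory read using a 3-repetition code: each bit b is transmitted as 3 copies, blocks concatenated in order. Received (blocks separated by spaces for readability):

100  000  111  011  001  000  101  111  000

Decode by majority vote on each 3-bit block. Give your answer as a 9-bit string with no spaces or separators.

001100110

Block 1 (100): 1 one → 0
Block 2 (000): 0 ones → 0
Block 3 (111): 3 ones → 1
Block 4 (011): 2 ones → 1
Block 5 (001): 1 one → 0
Block 6 (000): 0 ones → 0
Block 7 (101): 2 ones → 1
Block 8 (111): 3 ones → 1
Block 9 (000): 0 ones → 0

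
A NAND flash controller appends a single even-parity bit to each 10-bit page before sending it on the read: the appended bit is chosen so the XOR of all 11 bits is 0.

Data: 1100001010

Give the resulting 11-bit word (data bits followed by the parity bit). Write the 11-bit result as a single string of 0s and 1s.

11000010100

XOR of the 10 data bits: 1⊕1⊕0⊕0⊕0⊕0⊕1⊕0⊕1⊕0 = 0
Parity bit = 0 (so all 11 bits XOR to 0).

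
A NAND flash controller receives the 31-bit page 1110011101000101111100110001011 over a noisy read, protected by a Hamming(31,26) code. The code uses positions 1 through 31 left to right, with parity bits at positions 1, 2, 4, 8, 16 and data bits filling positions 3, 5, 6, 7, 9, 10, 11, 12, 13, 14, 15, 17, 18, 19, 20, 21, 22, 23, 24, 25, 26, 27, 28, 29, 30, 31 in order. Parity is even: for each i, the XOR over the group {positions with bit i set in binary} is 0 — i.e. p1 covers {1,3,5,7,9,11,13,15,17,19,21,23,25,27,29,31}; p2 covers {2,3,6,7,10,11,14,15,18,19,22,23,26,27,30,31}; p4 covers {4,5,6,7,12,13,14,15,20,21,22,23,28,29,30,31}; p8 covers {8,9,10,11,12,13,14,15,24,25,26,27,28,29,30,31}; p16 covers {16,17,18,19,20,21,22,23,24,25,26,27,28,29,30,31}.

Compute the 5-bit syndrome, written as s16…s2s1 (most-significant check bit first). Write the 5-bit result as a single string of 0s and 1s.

01011

s1 (pos 1,3,5,7,9,11,13,15,17,19,21,23,25,27,29,31): 1⊕1⊕0⊕1⊕0⊕0⊕0⊕0⊕1⊕1⊕0⊕1⊕0⊕0⊕0⊕1 = 1
s2 (pos 2,3,6,7,10,11,14,15,18,19,22,23,26,27,30,31): 1⊕1⊕1⊕1⊕1⊕0⊕1⊕0⊕1⊕1⊕0⊕1⊕0⊕0⊕1⊕1 = 1
s4 (pos 4,5,6,7,12,13,14,15,20,21,22,23,28,29,30,31): 0⊕0⊕1⊕1⊕0⊕0⊕1⊕0⊕1⊕0⊕0⊕1⊕1⊕0⊕1⊕1 = 0
s8 (pos 8,9,10,11,12,13,14,15,24,25,26,27,28,29,30,31): 1⊕0⊕1⊕0⊕0⊕0⊕1⊕0⊕1⊕0⊕0⊕0⊕1⊕0⊕1⊕1 = 1
s16 (pos 16,17,18,19,20,21,22,23,24,25,26,27,28,29,30,31): 1⊕1⊕1⊕1⊕1⊕0⊕0⊕1⊕1⊕0⊕0⊕0⊕1⊕0⊕1⊕1 = 0
Syndrome s16…s1 = 01011 → error at position 11.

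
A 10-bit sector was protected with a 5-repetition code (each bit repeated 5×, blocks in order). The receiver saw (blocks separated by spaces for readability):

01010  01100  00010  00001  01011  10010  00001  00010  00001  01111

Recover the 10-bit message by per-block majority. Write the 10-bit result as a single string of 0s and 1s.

Block 1 (01010): 2 ones → 0
Block 2 (01100): 2 ones → 0
Block 3 (00010): 1 one → 0
Block 4 (00001): 1 one → 0
Block 5 (01011): 3 ones → 1
Block 6 (10010): 2 ones → 0
Block 7 (00001): 1 one → 0
Block 8 (00010): 1 one → 0
Block 9 (00001): 1 one → 0
Block 10 (01111): 4 ones → 1

0000100001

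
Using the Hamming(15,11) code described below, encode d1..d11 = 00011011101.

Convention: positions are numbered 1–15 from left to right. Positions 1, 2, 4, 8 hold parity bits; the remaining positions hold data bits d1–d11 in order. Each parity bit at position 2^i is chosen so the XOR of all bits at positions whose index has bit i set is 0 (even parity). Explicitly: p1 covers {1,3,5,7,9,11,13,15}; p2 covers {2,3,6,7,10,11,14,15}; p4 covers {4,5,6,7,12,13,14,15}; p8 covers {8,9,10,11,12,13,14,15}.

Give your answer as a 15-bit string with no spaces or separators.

Place data at non-parity positions: p1 p2 0 p4 0 0 1 p8 1 0 1 1 1 0 1
p1 (pos 1,3,5,7,9,11,13,15): XOR of data positions = 0⊕0⊕1⊕1⊕1⊕1⊕1 = 1
p2 (pos 2,3,6,7,10,11,14,15): XOR of data positions = 0⊕0⊕1⊕0⊕1⊕0⊕1 = 1
p4 (pos 4,5,6,7,12,13,14,15): XOR of data positions = 0⊕0⊕1⊕1⊕1⊕0⊕1 = 0
p8 (pos 8,9,10,11,12,13,14,15): XOR of data positions = 1⊕0⊕1⊕1⊕1⊕0⊕1 = 1
Codeword: 110000111011101

110000111011101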